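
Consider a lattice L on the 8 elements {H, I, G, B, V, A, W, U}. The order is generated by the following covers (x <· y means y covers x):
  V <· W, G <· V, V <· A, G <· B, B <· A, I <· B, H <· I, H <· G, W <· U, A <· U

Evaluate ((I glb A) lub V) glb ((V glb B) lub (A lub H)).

A

I ∧ A = I
I ∨ V = A
V ∧ B = G
A ∨ H = A
G ∨ A = A
A ∧ A = A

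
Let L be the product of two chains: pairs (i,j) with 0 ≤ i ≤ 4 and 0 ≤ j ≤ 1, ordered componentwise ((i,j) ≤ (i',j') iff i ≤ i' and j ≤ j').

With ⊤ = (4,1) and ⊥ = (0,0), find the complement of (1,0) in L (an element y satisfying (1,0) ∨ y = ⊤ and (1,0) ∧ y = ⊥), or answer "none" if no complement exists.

none

For every candidate y, either (1,0) ∨ y ≠ (4,1) or (1,0) ∧ y ≠ (0,0); no complement exists.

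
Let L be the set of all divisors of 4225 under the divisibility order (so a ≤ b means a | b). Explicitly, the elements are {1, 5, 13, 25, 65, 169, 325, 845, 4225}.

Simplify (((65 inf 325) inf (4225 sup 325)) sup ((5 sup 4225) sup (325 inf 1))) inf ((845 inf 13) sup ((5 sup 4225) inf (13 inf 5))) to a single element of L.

13

65 ∧ 325 = 65
4225 ∨ 325 = 4225
65 ∧ 4225 = 65
5 ∨ 4225 = 4225
325 ∧ 1 = 1
4225 ∨ 1 = 4225
65 ∨ 4225 = 4225
845 ∧ 13 = 13
5 ∨ 4225 = 4225
13 ∧ 5 = 1
4225 ∧ 1 = 1
13 ∨ 1 = 13
4225 ∧ 13 = 13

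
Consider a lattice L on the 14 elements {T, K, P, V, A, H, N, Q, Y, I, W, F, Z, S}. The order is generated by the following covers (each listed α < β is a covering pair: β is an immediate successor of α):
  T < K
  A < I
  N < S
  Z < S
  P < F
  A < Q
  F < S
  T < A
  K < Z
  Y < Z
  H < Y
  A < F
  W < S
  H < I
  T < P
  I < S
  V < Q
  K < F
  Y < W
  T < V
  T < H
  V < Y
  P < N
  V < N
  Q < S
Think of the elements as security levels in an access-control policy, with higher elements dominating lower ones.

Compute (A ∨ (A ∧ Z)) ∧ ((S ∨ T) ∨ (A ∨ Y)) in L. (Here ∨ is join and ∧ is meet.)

A

A ∧ Z = T
A ∨ T = A
S ∨ T = S
A ∨ Y = S
S ∨ S = S
A ∧ S = A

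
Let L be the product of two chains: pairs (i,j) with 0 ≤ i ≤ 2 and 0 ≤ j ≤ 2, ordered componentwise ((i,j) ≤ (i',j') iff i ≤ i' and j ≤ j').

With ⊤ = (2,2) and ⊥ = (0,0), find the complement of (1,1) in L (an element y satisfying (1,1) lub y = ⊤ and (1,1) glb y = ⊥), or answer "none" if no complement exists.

For every candidate y, either (1,1) ∨ y ≠ (2,2) or (1,1) ∧ y ≠ (0,0); no complement exists.

none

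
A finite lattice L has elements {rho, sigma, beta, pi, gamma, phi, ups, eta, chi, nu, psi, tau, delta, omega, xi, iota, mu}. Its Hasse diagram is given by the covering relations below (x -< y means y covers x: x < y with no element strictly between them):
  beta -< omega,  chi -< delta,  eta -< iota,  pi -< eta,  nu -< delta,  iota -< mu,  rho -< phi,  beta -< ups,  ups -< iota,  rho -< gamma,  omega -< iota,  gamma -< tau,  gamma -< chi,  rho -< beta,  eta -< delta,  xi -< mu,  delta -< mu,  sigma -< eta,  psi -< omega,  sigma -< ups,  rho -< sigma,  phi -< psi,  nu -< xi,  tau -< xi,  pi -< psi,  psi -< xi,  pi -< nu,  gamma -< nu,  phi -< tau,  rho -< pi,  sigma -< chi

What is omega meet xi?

Common lower bounds of {omega, xi}: phi, pi, psi, rho.
The greatest among these is psi.

psi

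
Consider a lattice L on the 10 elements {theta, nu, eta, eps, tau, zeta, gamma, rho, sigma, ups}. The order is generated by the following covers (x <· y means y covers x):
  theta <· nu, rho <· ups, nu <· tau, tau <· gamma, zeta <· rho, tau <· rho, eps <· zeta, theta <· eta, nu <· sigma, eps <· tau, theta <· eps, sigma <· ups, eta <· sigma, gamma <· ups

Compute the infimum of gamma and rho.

Common lower bounds of {gamma, rho}: eps, nu, tau, theta.
The greatest among these is tau.

tau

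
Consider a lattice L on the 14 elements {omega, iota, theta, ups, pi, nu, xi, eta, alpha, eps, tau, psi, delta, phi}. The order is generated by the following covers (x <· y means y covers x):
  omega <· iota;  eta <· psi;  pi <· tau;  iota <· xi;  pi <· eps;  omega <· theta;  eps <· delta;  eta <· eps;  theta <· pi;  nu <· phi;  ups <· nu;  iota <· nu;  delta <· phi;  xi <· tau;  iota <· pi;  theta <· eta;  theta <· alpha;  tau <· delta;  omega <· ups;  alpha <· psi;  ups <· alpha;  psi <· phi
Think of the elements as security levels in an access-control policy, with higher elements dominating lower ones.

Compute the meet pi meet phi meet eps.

pi

Common lower bounds of {pi, phi, eps}: iota, omega, pi, theta.
The greatest among these is pi.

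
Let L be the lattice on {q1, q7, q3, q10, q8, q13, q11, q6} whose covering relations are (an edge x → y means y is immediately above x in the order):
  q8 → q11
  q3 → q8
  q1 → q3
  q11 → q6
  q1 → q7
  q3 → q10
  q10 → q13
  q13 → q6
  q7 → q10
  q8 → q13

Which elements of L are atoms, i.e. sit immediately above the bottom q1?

The atoms are exactly the elements that cover q1: q3, q7.

q3, q7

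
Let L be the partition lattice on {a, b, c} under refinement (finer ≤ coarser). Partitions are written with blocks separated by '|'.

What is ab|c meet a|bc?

a|b|c

The meet (common refinement) of ab|c and a|bc intersects blocks pairwise, giving a|b|c.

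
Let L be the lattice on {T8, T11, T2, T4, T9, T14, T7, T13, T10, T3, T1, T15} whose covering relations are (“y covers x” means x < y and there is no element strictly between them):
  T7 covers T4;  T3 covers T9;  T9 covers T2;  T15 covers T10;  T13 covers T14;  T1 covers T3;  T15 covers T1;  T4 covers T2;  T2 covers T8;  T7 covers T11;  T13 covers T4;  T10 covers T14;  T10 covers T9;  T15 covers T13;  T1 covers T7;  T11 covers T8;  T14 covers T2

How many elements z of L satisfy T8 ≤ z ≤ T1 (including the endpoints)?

8

The interval [T8, T1] = {T1, T11, T2, T3, T4, T7, T8, T9}, which has 8 elements.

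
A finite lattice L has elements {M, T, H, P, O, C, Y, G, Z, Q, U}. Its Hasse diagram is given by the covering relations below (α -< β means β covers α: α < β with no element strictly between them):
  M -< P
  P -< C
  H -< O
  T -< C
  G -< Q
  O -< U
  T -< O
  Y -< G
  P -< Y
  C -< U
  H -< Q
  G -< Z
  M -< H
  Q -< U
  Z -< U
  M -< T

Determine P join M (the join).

P

Common upper bounds of {P, M}: C, G, P, Q, U, Y, Z.
The least among these is P.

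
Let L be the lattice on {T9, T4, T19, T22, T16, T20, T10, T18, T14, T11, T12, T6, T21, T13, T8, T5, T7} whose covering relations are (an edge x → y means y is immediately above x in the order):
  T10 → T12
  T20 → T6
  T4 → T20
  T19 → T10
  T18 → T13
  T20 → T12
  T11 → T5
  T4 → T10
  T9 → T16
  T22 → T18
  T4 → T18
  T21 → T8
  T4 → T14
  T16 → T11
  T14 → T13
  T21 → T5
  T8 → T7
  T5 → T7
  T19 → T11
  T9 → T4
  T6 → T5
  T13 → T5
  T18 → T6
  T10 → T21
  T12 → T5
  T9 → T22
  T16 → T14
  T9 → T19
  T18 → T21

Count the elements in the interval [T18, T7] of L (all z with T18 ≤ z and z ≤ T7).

The interval [T18, T7] = {T13, T18, T21, T5, T6, T7, T8}, which has 7 elements.

7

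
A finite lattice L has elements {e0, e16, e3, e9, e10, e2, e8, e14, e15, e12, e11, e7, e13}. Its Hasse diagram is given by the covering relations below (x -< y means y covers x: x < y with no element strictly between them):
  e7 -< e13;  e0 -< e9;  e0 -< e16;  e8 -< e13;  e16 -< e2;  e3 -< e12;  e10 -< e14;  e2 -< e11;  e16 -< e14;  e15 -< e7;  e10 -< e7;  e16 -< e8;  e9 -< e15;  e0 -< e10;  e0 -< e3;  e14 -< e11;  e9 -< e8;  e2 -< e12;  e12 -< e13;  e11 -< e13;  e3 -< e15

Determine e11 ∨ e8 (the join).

e13

Common upper bounds of {e11, e8}: e13.
The least among these is e13.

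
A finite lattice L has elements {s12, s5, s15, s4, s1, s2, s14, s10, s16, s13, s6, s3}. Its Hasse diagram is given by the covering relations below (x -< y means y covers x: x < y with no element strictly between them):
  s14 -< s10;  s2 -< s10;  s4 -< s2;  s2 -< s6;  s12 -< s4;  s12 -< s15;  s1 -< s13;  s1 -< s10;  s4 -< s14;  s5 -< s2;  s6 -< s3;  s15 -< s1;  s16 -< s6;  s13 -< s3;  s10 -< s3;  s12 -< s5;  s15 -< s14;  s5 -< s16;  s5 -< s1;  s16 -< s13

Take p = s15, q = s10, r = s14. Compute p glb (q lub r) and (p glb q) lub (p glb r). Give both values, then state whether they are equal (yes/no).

s15; s15; yes

q lub r = s10, so p glb (q lub r) = s15 glb s10 = s15.
p glb q = s15 and p glb r = s15, so (p glb q) lub (p glb r) = s15 lub s15 = s15.
Equal: yes.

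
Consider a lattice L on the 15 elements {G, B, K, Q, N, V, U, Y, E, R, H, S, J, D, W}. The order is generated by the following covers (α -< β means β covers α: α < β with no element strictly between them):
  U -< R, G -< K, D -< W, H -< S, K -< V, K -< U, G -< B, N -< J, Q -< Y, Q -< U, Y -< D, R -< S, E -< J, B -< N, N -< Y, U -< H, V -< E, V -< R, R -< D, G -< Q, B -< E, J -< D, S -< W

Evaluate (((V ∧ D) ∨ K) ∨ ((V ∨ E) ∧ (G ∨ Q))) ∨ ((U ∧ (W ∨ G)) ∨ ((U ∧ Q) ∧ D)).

R

V ∧ D = V
V ∨ K = V
V ∨ E = E
G ∨ Q = Q
E ∧ Q = G
V ∨ G = V
W ∨ G = W
U ∧ W = U
U ∧ Q = Q
Q ∧ D = Q
U ∨ Q = U
V ∨ U = R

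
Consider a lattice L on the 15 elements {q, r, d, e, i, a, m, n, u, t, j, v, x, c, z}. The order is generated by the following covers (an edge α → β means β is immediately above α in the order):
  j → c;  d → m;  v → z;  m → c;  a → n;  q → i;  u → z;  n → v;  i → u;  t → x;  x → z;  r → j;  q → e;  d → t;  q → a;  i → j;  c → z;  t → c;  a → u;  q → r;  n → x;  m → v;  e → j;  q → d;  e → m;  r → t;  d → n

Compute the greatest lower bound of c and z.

c

Common lower bounds of {c, z}: c, d, e, i, j, m, q, r, t.
The greatest among these is c.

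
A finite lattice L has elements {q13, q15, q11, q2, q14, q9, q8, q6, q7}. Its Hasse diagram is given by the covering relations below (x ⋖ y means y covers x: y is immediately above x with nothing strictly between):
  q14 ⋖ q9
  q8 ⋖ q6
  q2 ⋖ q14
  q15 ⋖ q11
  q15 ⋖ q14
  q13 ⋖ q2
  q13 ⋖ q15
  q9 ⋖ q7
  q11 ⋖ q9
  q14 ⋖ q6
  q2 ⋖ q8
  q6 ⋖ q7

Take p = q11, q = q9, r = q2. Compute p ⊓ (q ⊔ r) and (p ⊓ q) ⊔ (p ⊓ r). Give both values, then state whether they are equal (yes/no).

q ⊔ r = q9, so p ⊓ (q ⊔ r) = q11 ⊓ q9 = q11.
p ⊓ q = q11 and p ⊓ r = q13, so (p ⊓ q) ⊔ (p ⊓ r) = q11 ⊔ q13 = q11.
Equal: yes.

q11; q11; yes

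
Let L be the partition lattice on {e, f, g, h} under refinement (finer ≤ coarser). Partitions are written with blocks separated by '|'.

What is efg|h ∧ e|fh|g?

e|f|g|h

The meet (common refinement) of efg|h and e|fh|g intersects blocks pairwise, giving e|f|g|h.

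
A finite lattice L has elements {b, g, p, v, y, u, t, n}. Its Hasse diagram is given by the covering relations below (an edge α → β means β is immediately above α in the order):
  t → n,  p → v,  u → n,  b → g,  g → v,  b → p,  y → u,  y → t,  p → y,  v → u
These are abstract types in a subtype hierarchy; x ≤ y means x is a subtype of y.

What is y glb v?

p

Common lower bounds of {y, v}: b, p.
The greatest among these is p.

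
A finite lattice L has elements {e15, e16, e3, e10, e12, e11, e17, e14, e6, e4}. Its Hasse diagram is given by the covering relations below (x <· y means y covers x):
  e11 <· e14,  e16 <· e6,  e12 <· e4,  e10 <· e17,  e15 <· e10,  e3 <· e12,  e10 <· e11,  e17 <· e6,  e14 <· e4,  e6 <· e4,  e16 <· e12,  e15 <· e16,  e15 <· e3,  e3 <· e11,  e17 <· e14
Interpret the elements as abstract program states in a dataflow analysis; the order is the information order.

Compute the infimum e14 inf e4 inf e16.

Common lower bounds of {e14, e4, e16}: e15.
The greatest among these is e15.

e15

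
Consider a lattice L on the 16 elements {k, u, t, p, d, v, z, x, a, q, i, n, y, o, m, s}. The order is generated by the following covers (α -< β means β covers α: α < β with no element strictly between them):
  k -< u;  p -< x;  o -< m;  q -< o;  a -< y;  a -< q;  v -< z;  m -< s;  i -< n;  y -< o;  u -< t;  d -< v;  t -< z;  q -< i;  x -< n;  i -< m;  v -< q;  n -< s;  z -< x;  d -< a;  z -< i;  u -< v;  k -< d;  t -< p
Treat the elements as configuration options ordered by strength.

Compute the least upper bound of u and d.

v

Common upper bounds of {u, d}: i, m, n, o, q, s, v, x, z.
The least among these is v.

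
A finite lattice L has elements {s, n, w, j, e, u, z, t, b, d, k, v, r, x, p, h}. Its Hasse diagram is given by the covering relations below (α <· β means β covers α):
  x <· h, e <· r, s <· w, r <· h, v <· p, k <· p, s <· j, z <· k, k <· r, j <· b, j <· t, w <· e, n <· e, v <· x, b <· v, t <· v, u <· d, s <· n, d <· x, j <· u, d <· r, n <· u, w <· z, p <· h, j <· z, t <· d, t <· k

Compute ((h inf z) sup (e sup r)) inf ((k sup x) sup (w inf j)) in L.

h ∧ z = z
e ∨ r = r
z ∨ r = r
k ∨ x = h
w ∧ j = s
h ∨ s = h
r ∧ h = r

r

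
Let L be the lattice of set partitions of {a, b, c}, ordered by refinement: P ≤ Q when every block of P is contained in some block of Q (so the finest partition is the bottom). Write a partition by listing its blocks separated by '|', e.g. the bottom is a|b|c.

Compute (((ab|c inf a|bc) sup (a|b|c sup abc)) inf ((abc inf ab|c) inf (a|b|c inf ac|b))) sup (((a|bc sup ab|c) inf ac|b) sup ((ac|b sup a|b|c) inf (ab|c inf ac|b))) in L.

ac|b

ab|c ∧ a|bc = a|b|c
a|b|c ∨ abc = abc
a|b|c ∨ abc = abc
abc ∧ ab|c = ab|c
a|b|c ∧ ac|b = a|b|c
ab|c ∧ a|b|c = a|b|c
abc ∧ a|b|c = a|b|c
a|bc ∨ ab|c = abc
abc ∧ ac|b = ac|b
ac|b ∨ a|b|c = ac|b
ab|c ∧ ac|b = a|b|c
ac|b ∧ a|b|c = a|b|c
ac|b ∨ a|b|c = ac|b
a|b|c ∨ ac|b = ac|b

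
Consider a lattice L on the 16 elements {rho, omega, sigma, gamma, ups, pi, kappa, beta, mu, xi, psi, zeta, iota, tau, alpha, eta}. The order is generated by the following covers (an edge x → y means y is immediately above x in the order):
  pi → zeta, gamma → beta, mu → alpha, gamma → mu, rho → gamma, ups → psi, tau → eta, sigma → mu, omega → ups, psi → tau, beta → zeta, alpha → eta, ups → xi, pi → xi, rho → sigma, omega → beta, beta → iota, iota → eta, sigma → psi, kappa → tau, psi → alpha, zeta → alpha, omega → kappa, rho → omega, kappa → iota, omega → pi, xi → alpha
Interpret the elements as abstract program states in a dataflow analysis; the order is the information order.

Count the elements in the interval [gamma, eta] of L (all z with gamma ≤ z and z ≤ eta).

The interval [gamma, eta] = {alpha, beta, eta, gamma, iota, mu, zeta}, which has 7 elements.

7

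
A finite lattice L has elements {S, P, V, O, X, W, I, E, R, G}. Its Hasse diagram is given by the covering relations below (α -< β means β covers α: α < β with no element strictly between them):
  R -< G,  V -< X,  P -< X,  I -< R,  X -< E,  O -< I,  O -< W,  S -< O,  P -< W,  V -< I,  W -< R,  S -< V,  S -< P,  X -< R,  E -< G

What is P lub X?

Common upper bounds of {P, X}: E, G, R, X.
The least among these is X.

X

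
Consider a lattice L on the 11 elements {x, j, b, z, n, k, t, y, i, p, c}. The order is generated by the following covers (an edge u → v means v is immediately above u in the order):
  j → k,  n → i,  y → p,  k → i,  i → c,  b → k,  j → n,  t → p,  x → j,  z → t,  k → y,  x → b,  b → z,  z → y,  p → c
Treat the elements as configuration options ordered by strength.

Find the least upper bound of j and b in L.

k

Common upper bounds of {j, b}: c, i, k, p, y.
The least among these is k.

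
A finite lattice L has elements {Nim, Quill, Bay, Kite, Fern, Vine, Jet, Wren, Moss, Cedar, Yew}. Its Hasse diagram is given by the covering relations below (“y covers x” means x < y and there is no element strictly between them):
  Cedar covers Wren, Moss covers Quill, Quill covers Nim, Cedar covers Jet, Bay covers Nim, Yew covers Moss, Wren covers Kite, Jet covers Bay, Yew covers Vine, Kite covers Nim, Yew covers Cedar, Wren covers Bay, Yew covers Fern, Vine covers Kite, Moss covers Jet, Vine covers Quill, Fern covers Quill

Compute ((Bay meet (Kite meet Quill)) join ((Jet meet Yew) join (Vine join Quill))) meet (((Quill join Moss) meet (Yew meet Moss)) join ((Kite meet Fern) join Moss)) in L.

Kite ∧ Quill = Nim
Bay ∧ Nim = Nim
Jet ∧ Yew = Jet
Vine ∨ Quill = Vine
Jet ∨ Vine = Yew
Nim ∨ Yew = Yew
Quill ∨ Moss = Moss
Yew ∧ Moss = Moss
Moss ∧ Moss = Moss
Kite ∧ Fern = Nim
Nim ∨ Moss = Moss
Moss ∨ Moss = Moss
Yew ∧ Moss = Moss

Moss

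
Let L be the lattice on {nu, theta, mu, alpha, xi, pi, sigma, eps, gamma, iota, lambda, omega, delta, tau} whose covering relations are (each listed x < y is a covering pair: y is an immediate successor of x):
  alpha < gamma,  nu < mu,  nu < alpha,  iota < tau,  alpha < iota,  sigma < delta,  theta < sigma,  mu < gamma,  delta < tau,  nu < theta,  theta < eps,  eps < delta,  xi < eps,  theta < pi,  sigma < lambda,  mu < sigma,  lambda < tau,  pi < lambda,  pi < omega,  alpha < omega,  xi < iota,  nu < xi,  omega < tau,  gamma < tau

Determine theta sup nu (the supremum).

Common upper bounds of {theta, nu}: delta, eps, lambda, omega, pi, sigma, tau, theta.
The least among these is theta.

theta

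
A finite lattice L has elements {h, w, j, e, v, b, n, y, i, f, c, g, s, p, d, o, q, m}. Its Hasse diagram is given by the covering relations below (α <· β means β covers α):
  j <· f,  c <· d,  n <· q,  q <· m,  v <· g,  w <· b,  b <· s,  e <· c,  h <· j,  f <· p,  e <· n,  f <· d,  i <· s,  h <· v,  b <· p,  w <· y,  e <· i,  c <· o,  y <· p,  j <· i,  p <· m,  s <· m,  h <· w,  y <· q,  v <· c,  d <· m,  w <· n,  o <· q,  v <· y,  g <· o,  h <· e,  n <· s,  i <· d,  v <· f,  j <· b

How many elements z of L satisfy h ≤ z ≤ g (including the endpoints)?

3

The interval [h, g] = {g, h, v}, which has 3 elements.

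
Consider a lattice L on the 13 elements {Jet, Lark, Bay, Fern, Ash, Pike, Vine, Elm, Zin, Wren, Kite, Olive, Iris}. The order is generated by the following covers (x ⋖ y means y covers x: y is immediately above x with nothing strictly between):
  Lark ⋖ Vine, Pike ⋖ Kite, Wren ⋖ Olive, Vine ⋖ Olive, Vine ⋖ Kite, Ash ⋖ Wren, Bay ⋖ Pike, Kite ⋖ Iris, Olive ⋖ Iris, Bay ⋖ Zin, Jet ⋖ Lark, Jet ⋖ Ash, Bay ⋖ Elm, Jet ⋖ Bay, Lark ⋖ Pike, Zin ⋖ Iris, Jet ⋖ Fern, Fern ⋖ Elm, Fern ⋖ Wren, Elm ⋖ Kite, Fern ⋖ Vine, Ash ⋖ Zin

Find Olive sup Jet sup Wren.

Common upper bounds of {Olive, Jet, Wren}: Iris, Olive.
The least among these is Olive.

Olive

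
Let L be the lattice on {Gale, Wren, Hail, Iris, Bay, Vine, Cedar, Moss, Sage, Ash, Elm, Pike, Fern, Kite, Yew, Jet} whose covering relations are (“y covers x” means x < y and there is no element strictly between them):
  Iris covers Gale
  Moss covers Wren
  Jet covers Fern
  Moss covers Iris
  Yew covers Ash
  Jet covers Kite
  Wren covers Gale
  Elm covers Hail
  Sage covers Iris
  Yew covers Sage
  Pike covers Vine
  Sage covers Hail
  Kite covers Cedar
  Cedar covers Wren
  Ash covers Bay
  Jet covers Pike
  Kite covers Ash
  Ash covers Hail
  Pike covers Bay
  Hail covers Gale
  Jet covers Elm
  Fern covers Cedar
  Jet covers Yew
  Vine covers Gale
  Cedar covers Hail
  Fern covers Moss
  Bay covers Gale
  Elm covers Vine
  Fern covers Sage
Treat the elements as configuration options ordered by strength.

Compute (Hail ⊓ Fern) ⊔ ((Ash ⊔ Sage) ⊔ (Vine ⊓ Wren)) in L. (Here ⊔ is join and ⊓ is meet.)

Yew

Hail ∧ Fern = Hail
Ash ∨ Sage = Yew
Vine ∧ Wren = Gale
Yew ∨ Gale = Yew
Hail ∨ Yew = Yew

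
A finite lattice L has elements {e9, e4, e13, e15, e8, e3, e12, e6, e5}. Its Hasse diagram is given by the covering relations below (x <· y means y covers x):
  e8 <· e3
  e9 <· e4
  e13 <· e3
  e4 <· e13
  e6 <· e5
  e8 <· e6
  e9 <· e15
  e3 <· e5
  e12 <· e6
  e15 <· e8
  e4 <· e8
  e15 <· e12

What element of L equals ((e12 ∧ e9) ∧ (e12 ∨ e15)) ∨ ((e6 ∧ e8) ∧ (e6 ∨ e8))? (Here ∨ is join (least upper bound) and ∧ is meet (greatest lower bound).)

e8

e12 ∧ e9 = e9
e12 ∨ e15 = e12
e9 ∧ e12 = e9
e6 ∧ e8 = e8
e6 ∨ e8 = e6
e8 ∧ e6 = e8
e9 ∨ e8 = e8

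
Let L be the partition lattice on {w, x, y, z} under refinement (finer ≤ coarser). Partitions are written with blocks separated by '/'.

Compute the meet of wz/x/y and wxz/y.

Common lower bounds of {wz/x/y, wxz/y}: w/x/y/z, wz/x/y.
The greatest among these is wz/x/y.

wz/x/y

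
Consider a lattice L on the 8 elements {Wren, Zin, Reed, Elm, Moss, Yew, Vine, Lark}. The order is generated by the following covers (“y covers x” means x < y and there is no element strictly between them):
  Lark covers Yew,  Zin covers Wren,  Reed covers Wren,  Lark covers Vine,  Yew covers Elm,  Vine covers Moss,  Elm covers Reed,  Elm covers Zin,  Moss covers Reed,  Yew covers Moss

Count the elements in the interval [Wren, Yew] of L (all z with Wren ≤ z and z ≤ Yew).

6

The interval [Wren, Yew] = {Elm, Moss, Reed, Wren, Yew, Zin}, which has 6 elements.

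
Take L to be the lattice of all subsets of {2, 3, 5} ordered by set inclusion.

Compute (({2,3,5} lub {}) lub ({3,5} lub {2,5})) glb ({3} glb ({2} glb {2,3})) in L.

{2,3,5} ∨ {} = {2,3,5}
{3,5} ∨ {2,5} = {2,3,5}
{2,3,5} ∨ {2,3,5} = {2,3,5}
{2} ∧ {2,3} = {2}
{3} ∧ {2} = {}
{2,3,5} ∧ {} = {}

{}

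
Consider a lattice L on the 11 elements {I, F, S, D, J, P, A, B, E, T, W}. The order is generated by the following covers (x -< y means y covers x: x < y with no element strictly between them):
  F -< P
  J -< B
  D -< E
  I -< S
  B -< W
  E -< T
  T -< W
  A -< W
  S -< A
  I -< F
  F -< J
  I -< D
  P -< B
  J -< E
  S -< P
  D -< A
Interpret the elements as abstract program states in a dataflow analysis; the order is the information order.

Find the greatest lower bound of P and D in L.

I

Common lower bounds of {P, D}: I.
The greatest among these is I.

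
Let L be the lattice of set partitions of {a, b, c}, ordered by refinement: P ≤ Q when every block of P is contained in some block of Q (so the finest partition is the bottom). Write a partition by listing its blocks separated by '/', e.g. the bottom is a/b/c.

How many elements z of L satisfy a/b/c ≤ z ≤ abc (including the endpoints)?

The interval [a/b/c, abc] = {a/b/c, a/bc, ab/c, abc, ac/b}, which has 5 elements.

5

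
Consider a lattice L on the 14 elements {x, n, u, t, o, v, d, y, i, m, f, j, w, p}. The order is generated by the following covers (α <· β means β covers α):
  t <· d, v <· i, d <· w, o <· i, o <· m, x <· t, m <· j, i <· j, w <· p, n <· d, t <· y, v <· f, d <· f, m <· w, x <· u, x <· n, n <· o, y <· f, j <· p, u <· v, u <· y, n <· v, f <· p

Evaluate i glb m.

o

i ∧ m = o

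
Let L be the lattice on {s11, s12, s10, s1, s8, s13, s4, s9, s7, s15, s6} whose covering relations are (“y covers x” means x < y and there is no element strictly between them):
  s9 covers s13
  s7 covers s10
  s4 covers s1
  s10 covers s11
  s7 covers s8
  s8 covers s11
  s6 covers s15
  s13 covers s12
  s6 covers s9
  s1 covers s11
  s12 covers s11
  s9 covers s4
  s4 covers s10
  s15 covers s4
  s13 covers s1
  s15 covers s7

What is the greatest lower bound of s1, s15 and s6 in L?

Common lower bounds of {s1, s15, s6}: s1, s11.
The greatest among these is s1.

s1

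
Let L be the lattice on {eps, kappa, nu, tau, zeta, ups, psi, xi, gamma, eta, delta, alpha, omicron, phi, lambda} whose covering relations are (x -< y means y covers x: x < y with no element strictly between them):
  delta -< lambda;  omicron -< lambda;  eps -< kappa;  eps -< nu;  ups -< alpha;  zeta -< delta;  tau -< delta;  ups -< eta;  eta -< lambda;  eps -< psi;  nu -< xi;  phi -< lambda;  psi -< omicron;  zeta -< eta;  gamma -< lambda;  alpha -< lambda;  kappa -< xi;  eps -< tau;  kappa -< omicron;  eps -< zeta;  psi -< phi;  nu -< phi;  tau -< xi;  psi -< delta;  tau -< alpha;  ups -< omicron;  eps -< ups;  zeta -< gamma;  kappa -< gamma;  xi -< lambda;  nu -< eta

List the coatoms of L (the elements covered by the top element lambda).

alpha, delta, eta, gamma, omicron, phi, xi

The coatoms are exactly the elements covered by lambda: alpha, delta, eta, gamma, omicron, phi, xi.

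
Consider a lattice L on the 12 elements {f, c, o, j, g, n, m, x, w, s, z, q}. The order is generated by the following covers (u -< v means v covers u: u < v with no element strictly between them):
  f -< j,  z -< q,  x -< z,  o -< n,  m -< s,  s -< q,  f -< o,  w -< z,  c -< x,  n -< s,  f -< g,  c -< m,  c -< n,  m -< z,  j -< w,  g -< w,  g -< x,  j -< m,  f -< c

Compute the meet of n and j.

f

Common lower bounds of {n, j}: f.
The greatest among these is f.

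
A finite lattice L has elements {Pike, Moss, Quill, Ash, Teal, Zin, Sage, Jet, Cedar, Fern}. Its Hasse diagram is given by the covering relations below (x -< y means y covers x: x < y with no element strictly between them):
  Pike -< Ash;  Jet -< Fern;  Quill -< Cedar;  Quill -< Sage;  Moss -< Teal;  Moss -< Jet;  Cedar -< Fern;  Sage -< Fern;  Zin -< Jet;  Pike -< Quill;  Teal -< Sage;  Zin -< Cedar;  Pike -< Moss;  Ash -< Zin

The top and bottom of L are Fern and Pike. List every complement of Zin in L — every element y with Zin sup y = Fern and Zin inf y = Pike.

Need y with Zin ∨ y = Fern and Zin ∧ y = Pike.
Checking each element gives: Sage, Teal.

Sage, Teal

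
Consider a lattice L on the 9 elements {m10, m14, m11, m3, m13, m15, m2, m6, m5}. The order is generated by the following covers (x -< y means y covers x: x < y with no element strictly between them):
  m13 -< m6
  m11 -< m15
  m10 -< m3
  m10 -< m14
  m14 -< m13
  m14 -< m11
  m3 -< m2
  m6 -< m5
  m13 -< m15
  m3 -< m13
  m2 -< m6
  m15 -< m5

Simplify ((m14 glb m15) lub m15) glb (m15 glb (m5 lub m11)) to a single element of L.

m15

m14 ∧ m15 = m14
m14 ∨ m15 = m15
m5 ∨ m11 = m5
m15 ∧ m5 = m15
m15 ∧ m15 = m15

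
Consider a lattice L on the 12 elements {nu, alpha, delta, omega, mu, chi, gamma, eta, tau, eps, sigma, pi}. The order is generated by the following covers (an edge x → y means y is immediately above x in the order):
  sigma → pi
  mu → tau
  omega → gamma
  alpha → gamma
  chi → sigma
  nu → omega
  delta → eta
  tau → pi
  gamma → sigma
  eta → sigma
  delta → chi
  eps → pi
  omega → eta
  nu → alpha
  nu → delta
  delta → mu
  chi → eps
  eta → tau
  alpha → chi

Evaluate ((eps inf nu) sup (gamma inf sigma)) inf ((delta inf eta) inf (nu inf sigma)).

nu

eps ∧ nu = nu
gamma ∧ sigma = gamma
nu ∨ gamma = gamma
delta ∧ eta = delta
nu ∧ sigma = nu
delta ∧ nu = nu
gamma ∧ nu = nu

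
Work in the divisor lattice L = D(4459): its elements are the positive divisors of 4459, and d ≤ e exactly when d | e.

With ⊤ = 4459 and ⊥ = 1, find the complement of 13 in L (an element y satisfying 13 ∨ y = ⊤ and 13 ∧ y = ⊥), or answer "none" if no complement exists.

343

Need y with 13 ∨ y = 4459 and 13 ∧ y = 1.
Checking each element gives: 343.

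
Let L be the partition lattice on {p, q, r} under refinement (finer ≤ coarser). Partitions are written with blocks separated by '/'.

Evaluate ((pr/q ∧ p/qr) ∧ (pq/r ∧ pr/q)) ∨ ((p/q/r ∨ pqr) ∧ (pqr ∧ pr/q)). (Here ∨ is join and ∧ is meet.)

pr/q

pr/q ∧ p/qr = p/q/r
pq/r ∧ pr/q = p/q/r
p/q/r ∧ p/q/r = p/q/r
p/q/r ∨ pqr = pqr
pqr ∧ pr/q = pr/q
pqr ∧ pr/q = pr/q
p/q/r ∨ pr/q = pr/q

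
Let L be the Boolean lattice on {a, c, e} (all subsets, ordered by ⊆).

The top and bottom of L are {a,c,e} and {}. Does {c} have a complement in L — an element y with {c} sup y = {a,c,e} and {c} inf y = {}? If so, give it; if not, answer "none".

Need y with {c} ∨ y = {a,c,e} and {c} ∧ y = {}.
Checking each element gives: {a,e}.

{a,e}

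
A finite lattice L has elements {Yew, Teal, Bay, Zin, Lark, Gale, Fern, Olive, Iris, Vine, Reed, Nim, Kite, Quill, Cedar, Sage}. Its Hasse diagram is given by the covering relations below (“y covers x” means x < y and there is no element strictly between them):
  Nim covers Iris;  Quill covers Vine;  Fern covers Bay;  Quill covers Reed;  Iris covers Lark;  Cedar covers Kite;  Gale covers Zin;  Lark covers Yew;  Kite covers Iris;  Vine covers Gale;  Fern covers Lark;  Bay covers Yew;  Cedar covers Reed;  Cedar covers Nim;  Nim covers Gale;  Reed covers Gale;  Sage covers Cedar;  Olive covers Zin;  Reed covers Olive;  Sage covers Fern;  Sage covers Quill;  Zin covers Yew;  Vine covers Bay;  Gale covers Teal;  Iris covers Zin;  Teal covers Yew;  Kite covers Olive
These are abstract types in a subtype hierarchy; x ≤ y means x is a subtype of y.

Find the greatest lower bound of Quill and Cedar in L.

Common lower bounds of {Quill, Cedar}: Gale, Olive, Reed, Teal, Yew, Zin.
The greatest among these is Reed.

Reed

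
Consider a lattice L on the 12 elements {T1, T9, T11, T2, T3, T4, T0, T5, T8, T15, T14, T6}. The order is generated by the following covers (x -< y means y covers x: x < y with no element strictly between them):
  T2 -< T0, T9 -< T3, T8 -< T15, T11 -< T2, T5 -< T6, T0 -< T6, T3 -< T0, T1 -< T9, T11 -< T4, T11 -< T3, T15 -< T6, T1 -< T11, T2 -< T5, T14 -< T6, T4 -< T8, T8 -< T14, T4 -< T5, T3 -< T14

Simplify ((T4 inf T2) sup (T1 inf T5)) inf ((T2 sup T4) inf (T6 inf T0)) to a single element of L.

T4 ∧ T2 = T11
T1 ∧ T5 = T1
T11 ∨ T1 = T11
T2 ∨ T4 = T5
T6 ∧ T0 = T0
T5 ∧ T0 = T2
T11 ∧ T2 = T11

T11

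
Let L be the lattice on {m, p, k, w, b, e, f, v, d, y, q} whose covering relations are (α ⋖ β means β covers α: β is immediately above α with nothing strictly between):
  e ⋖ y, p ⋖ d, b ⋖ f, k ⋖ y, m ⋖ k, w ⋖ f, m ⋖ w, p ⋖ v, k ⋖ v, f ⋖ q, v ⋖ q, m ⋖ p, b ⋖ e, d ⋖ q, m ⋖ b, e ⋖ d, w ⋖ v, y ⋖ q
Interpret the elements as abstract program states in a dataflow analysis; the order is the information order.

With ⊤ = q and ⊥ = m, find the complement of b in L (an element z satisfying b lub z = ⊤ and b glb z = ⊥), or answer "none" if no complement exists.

Need z with b ∨ z = q and b ∧ z = m.
Checking each element gives: v.

v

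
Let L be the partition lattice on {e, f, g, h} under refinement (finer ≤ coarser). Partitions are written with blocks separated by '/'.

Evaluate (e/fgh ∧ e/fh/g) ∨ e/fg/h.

e/fgh

e/fgh ∧ e/fh/g = e/fh/g
e/fh/g ∨ e/fg/h = e/fgh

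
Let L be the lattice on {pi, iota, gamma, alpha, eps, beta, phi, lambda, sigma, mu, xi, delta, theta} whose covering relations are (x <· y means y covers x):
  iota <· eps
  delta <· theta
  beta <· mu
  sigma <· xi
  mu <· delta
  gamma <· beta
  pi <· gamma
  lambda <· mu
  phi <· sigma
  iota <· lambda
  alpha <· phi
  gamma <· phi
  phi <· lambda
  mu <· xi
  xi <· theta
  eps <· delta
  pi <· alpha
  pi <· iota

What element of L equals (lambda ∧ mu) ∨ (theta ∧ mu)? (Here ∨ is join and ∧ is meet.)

mu

lambda ∧ mu = lambda
theta ∧ mu = mu
lambda ∨ mu = mu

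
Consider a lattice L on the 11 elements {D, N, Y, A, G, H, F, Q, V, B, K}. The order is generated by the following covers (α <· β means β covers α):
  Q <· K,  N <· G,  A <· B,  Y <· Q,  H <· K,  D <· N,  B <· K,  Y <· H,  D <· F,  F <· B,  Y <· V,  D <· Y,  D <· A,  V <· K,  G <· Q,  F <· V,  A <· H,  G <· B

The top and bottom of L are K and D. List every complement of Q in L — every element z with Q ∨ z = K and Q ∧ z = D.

Need z with Q ∨ z = K and Q ∧ z = D.
Checking each element gives: A, F.

A, F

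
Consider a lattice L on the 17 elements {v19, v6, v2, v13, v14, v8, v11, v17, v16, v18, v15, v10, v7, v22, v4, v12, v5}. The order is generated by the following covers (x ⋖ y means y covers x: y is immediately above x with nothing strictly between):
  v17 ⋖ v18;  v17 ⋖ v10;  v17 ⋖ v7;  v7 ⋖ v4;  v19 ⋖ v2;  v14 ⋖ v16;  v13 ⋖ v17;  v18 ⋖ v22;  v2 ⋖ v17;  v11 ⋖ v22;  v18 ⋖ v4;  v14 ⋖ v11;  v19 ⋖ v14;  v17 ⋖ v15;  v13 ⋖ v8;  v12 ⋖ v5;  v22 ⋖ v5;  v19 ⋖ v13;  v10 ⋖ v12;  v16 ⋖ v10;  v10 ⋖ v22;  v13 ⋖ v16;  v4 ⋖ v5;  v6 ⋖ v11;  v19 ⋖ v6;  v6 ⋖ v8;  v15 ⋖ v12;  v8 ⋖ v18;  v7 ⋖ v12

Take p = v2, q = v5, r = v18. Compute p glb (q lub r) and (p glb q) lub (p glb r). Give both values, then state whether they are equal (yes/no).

v2; v2; yes

q lub r = v5, so p glb (q lub r) = v2 glb v5 = v2.
p glb q = v2 and p glb r = v2, so (p glb q) lub (p glb r) = v2 lub v2 = v2.
Equal: yes.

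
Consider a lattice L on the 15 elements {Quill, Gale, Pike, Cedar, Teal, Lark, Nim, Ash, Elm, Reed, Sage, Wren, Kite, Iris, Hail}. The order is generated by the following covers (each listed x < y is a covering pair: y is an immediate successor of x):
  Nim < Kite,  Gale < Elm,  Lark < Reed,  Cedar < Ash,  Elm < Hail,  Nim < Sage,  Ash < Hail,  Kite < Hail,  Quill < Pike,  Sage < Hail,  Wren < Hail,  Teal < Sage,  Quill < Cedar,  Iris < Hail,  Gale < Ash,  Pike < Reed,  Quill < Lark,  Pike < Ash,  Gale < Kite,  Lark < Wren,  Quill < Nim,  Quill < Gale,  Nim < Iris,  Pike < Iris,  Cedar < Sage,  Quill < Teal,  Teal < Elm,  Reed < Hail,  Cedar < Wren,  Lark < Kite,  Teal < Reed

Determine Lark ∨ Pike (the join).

Reed

Common upper bounds of {Lark, Pike}: Hail, Reed.
The least among these is Reed.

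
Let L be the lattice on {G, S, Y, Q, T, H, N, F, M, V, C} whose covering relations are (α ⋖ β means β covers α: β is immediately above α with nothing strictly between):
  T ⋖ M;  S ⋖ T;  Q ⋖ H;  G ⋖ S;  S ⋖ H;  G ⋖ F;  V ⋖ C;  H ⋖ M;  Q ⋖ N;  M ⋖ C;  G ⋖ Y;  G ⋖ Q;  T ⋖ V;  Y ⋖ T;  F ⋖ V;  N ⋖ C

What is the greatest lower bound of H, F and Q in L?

G

Common lower bounds of {H, F, Q}: G.
The greatest among these is G.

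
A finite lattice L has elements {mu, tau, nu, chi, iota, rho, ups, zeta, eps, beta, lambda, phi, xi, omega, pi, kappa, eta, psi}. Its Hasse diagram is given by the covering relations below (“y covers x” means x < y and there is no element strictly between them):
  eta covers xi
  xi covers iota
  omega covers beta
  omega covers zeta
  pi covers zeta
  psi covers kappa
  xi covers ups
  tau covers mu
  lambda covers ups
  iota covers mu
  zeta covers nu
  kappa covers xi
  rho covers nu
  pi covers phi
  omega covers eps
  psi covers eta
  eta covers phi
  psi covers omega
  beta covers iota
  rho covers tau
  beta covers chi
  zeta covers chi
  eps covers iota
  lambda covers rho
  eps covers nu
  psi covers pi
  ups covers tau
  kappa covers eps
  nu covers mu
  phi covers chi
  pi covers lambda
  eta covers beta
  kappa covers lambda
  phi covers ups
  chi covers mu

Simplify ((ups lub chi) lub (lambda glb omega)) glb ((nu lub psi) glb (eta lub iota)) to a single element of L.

ups ∨ chi = phi
lambda ∧ omega = nu
phi ∨ nu = pi
nu ∨ psi = psi
eta ∨ iota = eta
psi ∧ eta = eta
pi ∧ eta = phi

phi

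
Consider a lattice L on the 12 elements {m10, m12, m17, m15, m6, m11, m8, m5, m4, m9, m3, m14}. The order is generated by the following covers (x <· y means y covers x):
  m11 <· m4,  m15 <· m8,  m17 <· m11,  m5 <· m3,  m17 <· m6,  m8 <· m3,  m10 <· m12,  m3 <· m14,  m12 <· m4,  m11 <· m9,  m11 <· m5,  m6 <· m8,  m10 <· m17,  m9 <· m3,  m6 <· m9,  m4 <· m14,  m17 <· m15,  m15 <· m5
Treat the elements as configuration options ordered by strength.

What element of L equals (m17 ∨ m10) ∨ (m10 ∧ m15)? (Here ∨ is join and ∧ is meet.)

m17 ∨ m10 = m17
m10 ∧ m15 = m10
m17 ∨ m10 = m17

m17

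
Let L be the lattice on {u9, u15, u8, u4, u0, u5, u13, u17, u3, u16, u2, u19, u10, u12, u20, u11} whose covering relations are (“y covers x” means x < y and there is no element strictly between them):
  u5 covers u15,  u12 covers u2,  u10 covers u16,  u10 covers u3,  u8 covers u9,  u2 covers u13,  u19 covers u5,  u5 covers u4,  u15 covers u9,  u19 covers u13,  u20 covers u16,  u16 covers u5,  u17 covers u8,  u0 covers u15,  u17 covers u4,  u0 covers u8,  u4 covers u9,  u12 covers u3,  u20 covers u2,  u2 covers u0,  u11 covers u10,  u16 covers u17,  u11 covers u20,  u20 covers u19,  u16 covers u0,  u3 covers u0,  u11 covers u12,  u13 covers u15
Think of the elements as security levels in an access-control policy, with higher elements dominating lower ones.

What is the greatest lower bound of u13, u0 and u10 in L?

Common lower bounds of {u13, u0, u10}: u15, u9.
The greatest among these is u15.

u15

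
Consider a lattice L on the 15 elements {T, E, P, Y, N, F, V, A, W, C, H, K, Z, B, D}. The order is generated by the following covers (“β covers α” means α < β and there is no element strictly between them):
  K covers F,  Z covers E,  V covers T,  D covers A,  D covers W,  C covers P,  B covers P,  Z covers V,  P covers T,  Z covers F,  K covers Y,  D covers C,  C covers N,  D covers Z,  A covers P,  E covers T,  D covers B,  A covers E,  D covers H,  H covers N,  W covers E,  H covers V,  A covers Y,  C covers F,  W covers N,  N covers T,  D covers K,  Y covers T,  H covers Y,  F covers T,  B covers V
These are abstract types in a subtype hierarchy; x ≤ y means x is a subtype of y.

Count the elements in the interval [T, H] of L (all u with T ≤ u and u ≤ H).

5

The interval [T, H] = {H, N, T, V, Y}, which has 5 elements.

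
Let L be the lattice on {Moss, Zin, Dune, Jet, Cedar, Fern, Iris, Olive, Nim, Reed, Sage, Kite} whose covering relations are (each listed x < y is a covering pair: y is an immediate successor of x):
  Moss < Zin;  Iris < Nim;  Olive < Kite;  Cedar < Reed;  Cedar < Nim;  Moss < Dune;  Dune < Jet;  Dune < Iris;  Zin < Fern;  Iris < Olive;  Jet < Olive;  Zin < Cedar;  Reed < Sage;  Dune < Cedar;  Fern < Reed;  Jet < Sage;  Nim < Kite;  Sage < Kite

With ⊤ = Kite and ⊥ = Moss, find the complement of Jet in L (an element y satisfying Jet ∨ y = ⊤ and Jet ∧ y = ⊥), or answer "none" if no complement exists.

For every candidate y, either Jet ∨ y ≠ Kite or Jet ∧ y ≠ Moss; no complement exists.

none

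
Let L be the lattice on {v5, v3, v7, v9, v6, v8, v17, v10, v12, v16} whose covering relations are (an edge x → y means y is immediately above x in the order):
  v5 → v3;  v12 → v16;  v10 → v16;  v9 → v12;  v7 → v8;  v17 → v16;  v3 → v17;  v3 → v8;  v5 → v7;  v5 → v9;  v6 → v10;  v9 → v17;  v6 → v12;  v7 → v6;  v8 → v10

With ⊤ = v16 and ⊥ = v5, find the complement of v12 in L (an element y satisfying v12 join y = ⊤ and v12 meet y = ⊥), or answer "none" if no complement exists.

v3

Need y with v12 ∨ y = v16 and v12 ∧ y = v5.
Checking each element gives: v3.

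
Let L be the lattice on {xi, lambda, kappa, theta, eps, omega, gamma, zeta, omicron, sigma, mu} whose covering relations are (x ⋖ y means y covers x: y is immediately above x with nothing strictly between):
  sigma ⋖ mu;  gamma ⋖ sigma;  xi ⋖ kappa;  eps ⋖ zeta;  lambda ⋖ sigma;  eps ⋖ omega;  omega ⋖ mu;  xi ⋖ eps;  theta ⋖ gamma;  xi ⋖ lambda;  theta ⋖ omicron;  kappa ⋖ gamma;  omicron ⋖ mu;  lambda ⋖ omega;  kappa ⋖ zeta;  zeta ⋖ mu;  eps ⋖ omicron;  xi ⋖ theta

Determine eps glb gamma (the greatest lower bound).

Common lower bounds of {eps, gamma}: xi.
The greatest among these is xi.

xi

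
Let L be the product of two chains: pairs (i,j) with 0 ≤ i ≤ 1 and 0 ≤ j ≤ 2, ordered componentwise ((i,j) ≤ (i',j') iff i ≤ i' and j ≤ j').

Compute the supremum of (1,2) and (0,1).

In a product of chains, the join is componentwise max, giving (1,2).

(1,2)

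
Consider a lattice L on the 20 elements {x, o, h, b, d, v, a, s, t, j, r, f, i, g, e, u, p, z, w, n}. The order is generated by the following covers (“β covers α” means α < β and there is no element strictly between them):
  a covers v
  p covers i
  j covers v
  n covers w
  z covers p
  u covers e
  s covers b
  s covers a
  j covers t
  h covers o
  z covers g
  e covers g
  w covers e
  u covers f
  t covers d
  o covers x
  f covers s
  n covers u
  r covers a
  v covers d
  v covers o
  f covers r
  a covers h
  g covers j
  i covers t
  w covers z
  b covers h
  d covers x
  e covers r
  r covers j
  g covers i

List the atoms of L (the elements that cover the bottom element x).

d, o

The atoms are exactly the elements that cover x: d, o.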